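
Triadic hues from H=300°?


Triadic: equally spaced at 120° intervals
H1 = 300°
H2 = (300 + 120) mod 360 = 60°
H3 = (300 + 240) mod 360 = 180°
Triadic = 300°, 60°, 180°


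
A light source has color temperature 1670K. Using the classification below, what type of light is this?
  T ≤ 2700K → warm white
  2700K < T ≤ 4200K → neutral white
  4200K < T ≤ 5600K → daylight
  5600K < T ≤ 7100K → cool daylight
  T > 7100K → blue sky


Temperature: 1670K
1670K ≤ 2700K → warm white
Classification: warm white


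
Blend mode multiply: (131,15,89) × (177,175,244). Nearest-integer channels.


Multiply: C = A×B/255, rounded to nearest integer
R: 131×177/255 = 23187/255 ≈ 90.929 → 91
G: 15×175/255 = 2625/255 ≈ 10.294 → 10
B: 89×244/255 = 21716/255 ≈ 85.161 → 85
= RGB(91, 10, 85)


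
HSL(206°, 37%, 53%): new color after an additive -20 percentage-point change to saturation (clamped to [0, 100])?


Original S = 37%
Adjustment = -20 percentage points
New S = 37 + (-20) = 17
Clamp to [0, 100] → 17
= HSL(206°, 17%, 53%)


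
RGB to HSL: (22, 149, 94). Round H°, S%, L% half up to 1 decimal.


Normalize: R'=22/255≈0.0863, G'=149/255≈0.5843, B'=94/255≈0.3686
Max=149/255, Min=22/255, Δ=Max-Min=127/255
L = (Max+Min)/2 = (149+22)/510 = 171/510 = 0.33529… → L = 33.5%
L ≤ 0.5 → S = Δ/(Max+Min) = 127/(149+22) = 127/171 = 0.74269… → S = 74.3%
(the 1/255 factors cancel in S and H, so raw channel differences can be used)
Max is G' → H = 60 × ((B-R)/Δ + 2) = 60 × ((94-22)/127 + 2)
  72/127 + 2 = 0.5669… + 2 = 2.5669…
  H = 60 × 2.5669… = 154.015…° → H = 154.0°
= HSL(154.0°, 74.3%, 33.5%)


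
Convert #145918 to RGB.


14 → 20 (R)
59 → 89 (G)
18 → 24 (B)
= RGB(20, 89, 24)


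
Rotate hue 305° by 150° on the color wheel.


New hue = (H + rotation) mod 360
New hue = (305 + 150) mod 360
= 455 mod 360
= 95°


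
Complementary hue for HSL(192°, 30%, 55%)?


Complement = opposite side of color wheel = hue + 180°
H' = (192 + 180) mod 360 = 12°
S and L unchanged.
= HSL(12°, 30%, 55%)


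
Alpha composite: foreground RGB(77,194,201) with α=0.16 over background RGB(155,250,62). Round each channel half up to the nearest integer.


C = α×F + (1-α)×B, with 1-α = 0.84
R: 0.16×77 + 0.84×155 = 12.32 + 130.20 = 142.52 → 143
G: 0.16×194 + 0.84×250 = 31.04 + 210.00 = 241.04 → 241
B: 0.16×201 + 0.84×62 = 32.16 + 52.08 = 84.24 → 84
= RGB(143, 241, 84)


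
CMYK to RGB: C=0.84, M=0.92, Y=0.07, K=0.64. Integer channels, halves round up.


R = 255 × (1-C) × (1-K) = 255 × 0.16 × 0.36 = 14.688 → 15
G = 255 × (1-M) × (1-K) = 255 × 0.08 × 0.36 = 7.344 → 7
B = 255 × (1-Y) × (1-K) = 255 × 0.93 × 0.36 = 85.374 → 85
= RGB(15, 7, 85)


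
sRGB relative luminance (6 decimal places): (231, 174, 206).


Linearize each channel (sRGB transfer function): c = v/255; c_lin = c/12.92 if c ≤ 0.04045, else ((c+0.055)/1.055)^2.4
  R: 231/255 ≈ 0.905882 > 0.04045 → ((0.905882+0.055)/1.055)^2.4 ≈ 0.799103
  G: 174/255 ≈ 0.682353 > 0.04045 → ((0.682353+0.055)/1.055)^2.4 ≈ 0.423268
  B: 206/255 ≈ 0.807843 > 0.04045 → ((0.807843+0.055)/1.055)^2.4 ≈ 0.617207
R_lin = 0.799103, G_lin = 0.423268, B_lin = 0.617207
L = 0.2126×R + 0.7152×G + 0.0722×B
L = 0.2126×0.799103 + 0.7152×0.423268 + 0.0722×0.617207
L ≈ 0.517173


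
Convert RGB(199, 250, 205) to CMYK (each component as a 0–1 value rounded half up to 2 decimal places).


R'=199/255≈0.7804, G'=250/255≈0.9804, B'=205/255≈0.8039
K = 1 - max(R',G',B') = 1 - 250/255 = 5/255 = 0.01960… → 0.02
(1-R'-K)/(1-K) simplifies to (max-R)/max with max = 250:
C = (250-199)/250 = 51/250 = 0.204 → 0.20
M = (250-250)/250 = 0/250 = 0 → 0.00
Y = (250-205)/250 = 45/250 = 0.18 → 0.18
= CMYK(0.20, 0.00, 0.18, 0.02)


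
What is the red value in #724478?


Color: #724478
R = 72 = 114
G = 44 = 68
B = 78 = 120
Red = 114


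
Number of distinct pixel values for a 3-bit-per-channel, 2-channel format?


Total bits = 3 bits/channel × 2 channels = 6 bits
Distinct pixel values = 2^6
= 64 pixel values


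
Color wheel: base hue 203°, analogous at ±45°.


Base hue: 203°
Left analog: (203 - 45) mod 360 = 158°
Right analog: (203 + 45) mod 360 = 248°
Analogous hues = 158° and 248°


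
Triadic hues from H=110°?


Triadic: equally spaced at 120° intervals
H1 = 110°
H2 = (110 + 120) mod 360 = 230°
H3 = (110 + 240) mod 360 = 350°
Triadic = 110°, 230°, 350°


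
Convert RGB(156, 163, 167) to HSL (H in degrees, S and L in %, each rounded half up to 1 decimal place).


Normalize: R'=156/255≈0.6118, G'=163/255≈0.6392, B'=167/255≈0.6549
Max=167/255, Min=156/255, Δ=Max-Min=11/255
L = (Max+Min)/2 = (167+156)/510 = 323/510 = 0.63333… → L = 63.3%
L > 0.5 → S = Δ/(2-Max-Min) = 11/(510-167-156) = 11/187 = 0.05882… → S = 5.9%
(the 1/255 factors cancel in S and H, so raw channel differences can be used)
Max is B' → H = 60 × ((R-G)/Δ + 4) = 60 × ((156-163)/11 + 4)
  -7/11 + 4 = -0.6363… + 4 = 3.3636…
  H = 60 × 3.3636… = 201.818…° → H = 201.8°
= HSL(201.8°, 5.9%, 63.3%)


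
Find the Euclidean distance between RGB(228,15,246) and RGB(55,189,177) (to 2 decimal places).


d = √[(R₁-R₂)² + (G₁-G₂)² + (B₁-B₂)²]
d = √[(228-55)² + (15-189)² + (246-177)²]
d = √[29929 + 30276 + 4761]
d = √64966
d ≈ 254.88


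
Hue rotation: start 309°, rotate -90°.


New hue = (H + rotation) mod 360
New hue = (309 -90) mod 360
= 219 mod 360
= 219°


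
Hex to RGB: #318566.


31 → 49 (R)
85 → 133 (G)
66 → 102 (B)
= RGB(49, 133, 102)


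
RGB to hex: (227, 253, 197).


R = 227 → E3 (hex)
G = 253 → FD (hex)
B = 197 → C5 (hex)
Hex = #E3FDC5


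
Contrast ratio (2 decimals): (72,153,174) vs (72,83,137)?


Linearize each sRGB channel c=v/255: c/12.92 if c ≤ 0.04045 else ((c+0.055)/1.055)^2.4
L = 0.2126×R_lin + 0.7152×G_lin + 0.0722×B_lin
Color 1 (72,153,174):
  R=72: 72/255≈0.2824 > 0.04045 → ((0.2824+0.055)/1.055)^2.4 ≈ 0.06480
  G=153: 153/255≈0.6000 > 0.04045 → ((0.6000+0.055)/1.055)^2.4 ≈ 0.31855
  B=174: 174/255≈0.6824 > 0.04045 → ((0.6824+0.055)/1.055)^2.4 ≈ 0.42327
  L1 = 0.2126×0.06480 + 0.7152×0.31855 + 0.0722×0.42327 ≈ 0.27216
Color 2 (72,83,137):
  R=72: 72/255≈0.2824 > 0.04045 → ((0.2824+0.055)/1.055)^2.4 ≈ 0.06480
  G=83: 83/255≈0.3255 > 0.04045 → ((0.3255+0.055)/1.055)^2.4 ≈ 0.08650
  B=137: 137/255≈0.5373 > 0.04045 → ((0.5373+0.055)/1.055)^2.4 ≈ 0.25016
  L2 = 0.2126×0.06480 + 0.7152×0.08650 + 0.0722×0.25016 ≈ 0.09370
Lighter = 0.27216, Darker = 0.09370
Ratio = (L_lighter + 0.05) / (L_darker + 0.05)
Ratio = (0.27216 + 0.05) / (0.09370 + 0.05) = 0.32216 / 0.14370 ≈ 2.2418
Ratio ≈ 2.24:1


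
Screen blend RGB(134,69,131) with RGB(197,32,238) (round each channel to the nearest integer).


Screen: C = 255 - (255-A)×(255-B)/255, rounded to nearest integer
R: 255 - (255-134)×(255-197)/255 = 255 - 7018/255 ≈ 255 - 27.522 = 227.478 → 227
G: 255 - (255-69)×(255-32)/255 = 255 - 41478/255 ≈ 255 - 162.659 = 92.341 → 92
B: 255 - (255-131)×(255-238)/255 = 255 - 2108/255 ≈ 255 - 8.267 = 246.733 → 247
= RGB(227, 92, 247)


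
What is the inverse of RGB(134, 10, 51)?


Invert: (255-R, 255-G, 255-B)
R: 255-134 = 121
G: 255-10 = 245
B: 255-51 = 204
= RGB(121, 245, 204)


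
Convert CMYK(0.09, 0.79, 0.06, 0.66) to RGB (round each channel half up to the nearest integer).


R = 255 × (1-C) × (1-K) = 255 × 0.91 × 0.34 = 78.897 → 79
G = 255 × (1-M) × (1-K) = 255 × 0.21 × 0.34 = 18.207 → 18
B = 255 × (1-Y) × (1-K) = 255 × 0.94 × 0.34 = 81.498 → 81
= RGB(79, 18, 81)


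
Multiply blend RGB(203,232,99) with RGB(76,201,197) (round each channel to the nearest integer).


Multiply: C = A×B/255, rounded to nearest integer
R: 203×76/255 = 15428/255 ≈ 60.502 → 61
G: 232×201/255 = 46632/255 ≈ 182.871 → 183
B: 99×197/255 = 19503/255 ≈ 76.482 → 76
= RGB(61, 183, 76)


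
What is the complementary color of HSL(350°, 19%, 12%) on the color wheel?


Complement = opposite side of color wheel = hue + 180°
H' = (350 + 180) mod 360 = 170°
S and L unchanged.
= HSL(170°, 19%, 12%)


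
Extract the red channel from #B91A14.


Color: #B91A14
R = B9 = 185
G = 1A = 26
B = 14 = 20
Red = 185


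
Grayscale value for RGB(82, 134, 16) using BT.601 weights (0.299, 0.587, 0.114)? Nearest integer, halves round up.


Gray = 0.299×R + 0.587×G + 0.114×B
Gray = 0.299×82 + 0.587×134 + 0.114×16
Gray = 24.518 + 78.658 + 1.824
Gray = 105.000 → round half up → 105
Gray = 105


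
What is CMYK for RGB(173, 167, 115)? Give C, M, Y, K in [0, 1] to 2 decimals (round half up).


R'=173/255≈0.6784, G'=167/255≈0.6549, B'=115/255≈0.4510
K = 1 - max(R',G',B') = 1 - 173/255 = 82/255 = 0.32156… → 0.32
(1-R'-K)/(1-K) simplifies to (max-R)/max with max = 173:
C = (173-173)/173 = 0/173 = 0 → 0.00
M = (173-167)/173 = 6/173 = 0.03468… → 0.03
Y = (173-115)/173 = 58/173 = 0.33526… → 0.34
= CMYK(0.00, 0.03, 0.34, 0.32)


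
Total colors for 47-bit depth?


Colors = 2^bits = 2^47
= 140,737,488,355,328 colors


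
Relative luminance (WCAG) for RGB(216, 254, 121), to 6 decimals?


Linearize each channel (sRGB transfer function): c = v/255; c_lin = c/12.92 if c ≤ 0.04045, else ((c+0.055)/1.055)^2.4
  R: 216/255 ≈ 0.847059 > 0.04045 → ((0.847059+0.055)/1.055)^2.4 ≈ 0.686685
  G: 254/255 ≈ 0.996078 > 0.04045 → ((0.996078+0.055)/1.055)^2.4 ≈ 0.991102
  B: 121/255 ≈ 0.474510 > 0.04045 → ((0.474510+0.055)/1.055)^2.4 ≈ 0.191202
R_lin = 0.686685, G_lin = 0.991102, B_lin = 0.191202
L = 0.2126×R + 0.7152×G + 0.0722×B
L = 0.2126×0.686685 + 0.7152×0.991102 + 0.0722×0.191202
L ≈ 0.868630


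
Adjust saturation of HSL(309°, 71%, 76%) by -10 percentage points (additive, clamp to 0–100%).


Original S = 71%
Adjustment = -10 percentage points
New S = 71 + (-10) = 61
Clamp to [0, 100] → 61
= HSL(309°, 61%, 76%)


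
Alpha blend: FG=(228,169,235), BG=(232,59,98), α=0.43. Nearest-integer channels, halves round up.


C = α×F + (1-α)×B, with 1-α = 0.57
R: 0.43×228 + 0.57×232 = 98.04 + 132.24 = 230.28 → 230
G: 0.43×169 + 0.57×59 = 72.67 + 33.63 = 106.30 → 106
B: 0.43×235 + 0.57×98 = 101.05 + 55.86 = 156.91 → 157
= RGB(230, 106, 157)


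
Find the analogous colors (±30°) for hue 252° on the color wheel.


Base hue: 252°
Left analog: (252 - 30) mod 360 = 222°
Right analog: (252 + 30) mod 360 = 282°
Analogous hues = 222° and 282°


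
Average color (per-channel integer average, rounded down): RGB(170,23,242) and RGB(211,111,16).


Midpoint: each channel = ⌊(C₁+C₂)/2⌋
R: ⌊(170+211)/2⌋ = 190
G: ⌊(23+111)/2⌋ = 67
B: ⌊(242+16)/2⌋ = 129
= RGB(190, 67, 129)


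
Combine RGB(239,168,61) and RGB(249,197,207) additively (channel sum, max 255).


Additive: each channel = min(255, C₁+C₂)
R: 239+249 = 488 → 255
G: 168+197 = 365 → 255
B: 61+207 = 268 → 255
= RGB(255, 255, 255)


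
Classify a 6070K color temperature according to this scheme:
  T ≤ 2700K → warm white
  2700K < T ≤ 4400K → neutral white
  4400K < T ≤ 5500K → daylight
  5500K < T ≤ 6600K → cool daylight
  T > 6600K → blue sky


Temperature: 6070K
5500K < 6070K ≤ 6600K → cool daylight
Classification: cool daylight


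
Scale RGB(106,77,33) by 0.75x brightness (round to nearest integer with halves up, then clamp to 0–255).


Multiply each channel by 0.75, round half up, clamp to [0, 255]
R: 106×0.75 = 79.5 → round → 80
G: 77×0.75 = 57.75 → round → 58
B: 33×0.75 = 24.75 → round → 25
= RGB(80, 58, 25)


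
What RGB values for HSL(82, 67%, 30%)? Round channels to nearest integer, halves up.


H=82°, S=0.67, L=0.30
C = (1-|2L-1|)×S = (1-|-0.40|)×0.67 = 0.402
H' = H/60 = 82/60 ≈ 1.3667; X = C×(1-|H' mod 2 - 1|) = 0.2546
m = L - C/2 = 0.30 - 0.201 = 0.099
Sector ⌊H'⌋ = 1 → (R',G',B') = (0.2546, 0.402, 0.0)
RGB = ((R'+m)×255, (G'+m)×255, (B'+m)×255) = (90.168, 127.755, 25.245)
Round half up → RGB(90, 128, 25)


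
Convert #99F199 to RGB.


99 → 153 (R)
F1 → 241 (G)
99 → 153 (B)
= RGB(153, 241, 153)


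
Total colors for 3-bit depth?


Colors = 2^bits = 2^3
= 8 colors


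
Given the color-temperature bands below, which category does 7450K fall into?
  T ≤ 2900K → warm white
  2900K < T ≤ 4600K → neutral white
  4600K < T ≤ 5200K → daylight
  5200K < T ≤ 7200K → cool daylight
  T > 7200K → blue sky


Temperature: 7450K
7450K > 7200K → blue sky
Classification: blue sky


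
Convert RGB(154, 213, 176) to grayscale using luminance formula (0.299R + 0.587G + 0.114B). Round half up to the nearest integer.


Gray = 0.299×R + 0.587×G + 0.114×B
Gray = 0.299×154 + 0.587×213 + 0.114×176
Gray = 46.046 + 125.031 + 20.064
Gray = 191.141 → round half up → 191
Gray = 191


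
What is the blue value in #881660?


Color: #881660
R = 88 = 136
G = 16 = 22
B = 60 = 96
Blue = 96


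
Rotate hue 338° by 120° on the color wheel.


New hue = (H + rotation) mod 360
New hue = (338 + 120) mod 360
= 458 mod 360
= 98°


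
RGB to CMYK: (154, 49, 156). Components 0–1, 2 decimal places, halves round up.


R'=154/255≈0.6039, G'=49/255≈0.1922, B'=156/255≈0.6118
K = 1 - max(R',G',B') = 1 - 156/255 = 99/255 = 0.38823… → 0.39
(1-R'-K)/(1-K) simplifies to (max-R)/max with max = 156:
C = (156-154)/156 = 2/156 = 0.01282… → 0.01
M = (156-49)/156 = 107/156 = 0.68589… → 0.69
Y = (156-156)/156 = 0/156 = 0 → 0.00
= CMYK(0.01, 0.69, 0.00, 0.39)


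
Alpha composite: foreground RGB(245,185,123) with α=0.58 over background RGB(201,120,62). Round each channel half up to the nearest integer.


C = α×F + (1-α)×B, with 1-α = 0.42
R: 0.58×245 + 0.42×201 = 142.10 + 84.42 = 226.52 → 227
G: 0.58×185 + 0.42×120 = 107.30 + 50.40 = 157.70 → 158
B: 0.58×123 + 0.42×62 = 71.34 + 26.04 = 97.38 → 97
= RGB(227, 158, 97)


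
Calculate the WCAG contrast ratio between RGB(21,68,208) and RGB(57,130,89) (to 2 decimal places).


Linearize each sRGB channel c=v/255: c/12.92 if c ≤ 0.04045 else ((c+0.055)/1.055)^2.4
L = 0.2126×R_lin + 0.7152×G_lin + 0.0722×B_lin
Color 1 (21,68,208):
  R=21: 21/255≈0.0824 > 0.04045 → ((0.0824+0.055)/1.055)^2.4 ≈ 0.00750
  G=68: 68/255≈0.2667 > 0.04045 → ((0.2667+0.055)/1.055)^2.4 ≈ 0.05781
  B=208: 208/255≈0.8157 > 0.04045 → ((0.8157+0.055)/1.055)^2.4 ≈ 0.63076
  L1 = 0.2126×0.00750 + 0.7152×0.05781 + 0.0722×0.63076 ≈ 0.08848
Color 2 (57,130,89):
  R=57: 57/255≈0.2235 > 0.04045 → ((0.2235+0.055)/1.055)^2.4 ≈ 0.04092
  G=130: 130/255≈0.5098 > 0.04045 → ((0.5098+0.055)/1.055)^2.4 ≈ 0.22323
  B=89: 89/255≈0.3490 > 0.04045 → ((0.3490+0.055)/1.055)^2.4 ≈ 0.09990
  L2 = 0.2126×0.04092 + 0.7152×0.22323 + 0.0722×0.09990 ≈ 0.17556
Lighter = 0.17556, Darker = 0.08848
Ratio = (L_lighter + 0.05) / (L_darker + 0.05)
Ratio = (0.17556 + 0.05) / (0.08848 + 0.05) = 0.22556 / 0.13848 ≈ 1.6289
Ratio ≈ 1.63:1


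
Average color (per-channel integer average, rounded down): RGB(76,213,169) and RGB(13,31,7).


Midpoint: each channel = ⌊(C₁+C₂)/2⌋
R: ⌊(76+13)/2⌋ = 44
G: ⌊(213+31)/2⌋ = 122
B: ⌊(169+7)/2⌋ = 88
= RGB(44, 122, 88)


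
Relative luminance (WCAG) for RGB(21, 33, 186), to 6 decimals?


Linearize each channel (sRGB transfer function): c = v/255; c_lin = c/12.92 if c ≤ 0.04045, else ((c+0.055)/1.055)^2.4
  R: 21/255 ≈ 0.082353 > 0.04045 → ((0.082353+0.055)/1.055)^2.4 ≈ 0.007499
  G: 33/255 ≈ 0.129412 > 0.04045 → ((0.129412+0.055)/1.055)^2.4 ≈ 0.015209
  B: 186/255 ≈ 0.729412 > 0.04045 → ((0.729412+0.055)/1.055)^2.4 ≈ 0.491021
R_lin = 0.007499, G_lin = 0.015209, B_lin = 0.491021
L = 0.2126×R + 0.7152×G + 0.0722×B
L = 0.2126×0.007499 + 0.7152×0.015209 + 0.0722×0.491021
L ≈ 0.047923


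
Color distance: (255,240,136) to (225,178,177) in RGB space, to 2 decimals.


d = √[(R₁-R₂)² + (G₁-G₂)² + (B₁-B₂)²]
d = √[(255-225)² + (240-178)² + (136-177)²]
d = √[900 + 3844 + 1681]
d = √6425
d ≈ 80.16


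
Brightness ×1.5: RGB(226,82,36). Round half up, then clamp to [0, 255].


Multiply each channel by 1.5, round half up, clamp to [0, 255]
R: 226×1.5 = 339 → clamp → 255
G: 82×1.5 = 123
B: 36×1.5 = 54
= RGB(255, 123, 54)


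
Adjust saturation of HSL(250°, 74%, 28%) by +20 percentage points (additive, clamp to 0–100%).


Original S = 74%
Adjustment = +20 percentage points
New S = 74 + (20) = 94
Clamp to [0, 100] → 94
= HSL(250°, 94%, 28%)


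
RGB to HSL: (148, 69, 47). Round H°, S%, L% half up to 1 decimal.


Normalize: R'=148/255≈0.5804, G'=69/255≈0.2706, B'=47/255≈0.1843
Max=148/255, Min=47/255, Δ=Max-Min=101/255
L = (Max+Min)/2 = (148+47)/510 = 195/510 = 0.38235… → L = 38.2%
L ≤ 0.5 → S = Δ/(Max+Min) = 101/(148+47) = 101/195 = 0.51794… → S = 51.8%
(the 1/255 factors cancel in S and H, so raw channel differences can be used)
Max is R' → H = 60 × (((G-B)/Δ) mod 6) = 60 × (((69-47)/101) mod 6)
  22/101 = 0.2178…
  H = 60 × 0.2178… = 13.069…° → H = 13.1°
= HSL(13.1°, 51.8%, 38.2%)


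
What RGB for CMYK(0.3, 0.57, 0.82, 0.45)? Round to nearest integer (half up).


R = 255 × (1-C) × (1-K) = 255 × 0.70 × 0.55 = 98.175 → 98
G = 255 × (1-M) × (1-K) = 255 × 0.43 × 0.55 = 60.3075 → 60
B = 255 × (1-Y) × (1-K) = 255 × 0.18 × 0.55 = 25.245 → 25
= RGB(98, 60, 25)


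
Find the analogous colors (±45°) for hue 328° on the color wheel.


Base hue: 328°
Left analog: (328 - 45) mod 360 = 283°
Right analog: (328 + 45) mod 360 = 13°
Analogous hues = 283° and 13°


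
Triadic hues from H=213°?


Triadic: equally spaced at 120° intervals
H1 = 213°
H2 = (213 + 120) mod 360 = 333°
H3 = (213 + 240) mod 360 = 93°
Triadic = 213°, 333°, 93°


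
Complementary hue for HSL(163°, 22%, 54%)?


Complement = opposite side of color wheel = hue + 180°
H' = (163 + 180) mod 360 = 343°
S and L unchanged.
= HSL(343°, 22%, 54%)


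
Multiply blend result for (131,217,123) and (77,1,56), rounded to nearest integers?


Multiply: C = A×B/255, rounded to nearest integer
R: 131×77/255 = 10087/255 ≈ 39.557 → 40
G: 217×1/255 = 217/255 ≈ 0.851 → 1
B: 123×56/255 = 6888/255 ≈ 27.012 → 27
= RGB(40, 1, 27)


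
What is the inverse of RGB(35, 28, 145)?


Invert: (255-R, 255-G, 255-B)
R: 255-35 = 220
G: 255-28 = 227
B: 255-145 = 110
= RGB(220, 227, 110)


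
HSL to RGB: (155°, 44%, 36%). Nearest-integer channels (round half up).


H=155°, S=0.44, L=0.36
C = (1-|2L-1|)×S = (1-|-0.28|)×0.44 = 0.3168
H' = H/60 = 155/60 ≈ 2.5833; X = C×(1-|H' mod 2 - 1|) = 0.1848
m = L - C/2 = 0.36 - 0.1584 = 0.2016
Sector ⌊H'⌋ = 2 → (R',G',B') = (0.0, 0.3168, 0.1848)
RGB = ((R'+m)×255, (G'+m)×255, (B'+m)×255) = (51.408, 132.192, 98.532)
Round half up → RGB(51, 132, 99)


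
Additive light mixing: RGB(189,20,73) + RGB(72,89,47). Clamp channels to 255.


Additive: each channel = min(255, C₁+C₂)
R: 189+72 = 261 → 255
G: 20+89 = 109 → 109
B: 73+47 = 120 → 120
= RGB(255, 109, 120)


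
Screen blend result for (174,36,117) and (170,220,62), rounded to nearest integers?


Screen: C = 255 - (255-A)×(255-B)/255, rounded to nearest integer
R: 255 - (255-174)×(255-170)/255 = 255 - 6885/255 ≈ 255 - 27.000 = 228.000 → 228
G: 255 - (255-36)×(255-220)/255 = 255 - 7665/255 ≈ 255 - 30.059 = 224.941 → 225
B: 255 - (255-117)×(255-62)/255 = 255 - 26634/255 ≈ 255 - 104.447 = 150.553 → 151
= RGB(228, 225, 151)


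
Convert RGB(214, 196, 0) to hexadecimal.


R = 214 → D6 (hex)
G = 196 → C4 (hex)
B = 0 → 00 (hex)
Hex = #D6C400


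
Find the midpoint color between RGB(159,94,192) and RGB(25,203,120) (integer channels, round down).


Midpoint: each channel = ⌊(C₁+C₂)/2⌋
R: ⌊(159+25)/2⌋ = 92
G: ⌊(94+203)/2⌋ = 148
B: ⌊(192+120)/2⌋ = 156
= RGB(92, 148, 156)


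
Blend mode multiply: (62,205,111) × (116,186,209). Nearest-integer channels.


Multiply: C = A×B/255, rounded to nearest integer
R: 62×116/255 = 7192/255 ≈ 28.204 → 28
G: 205×186/255 = 38130/255 ≈ 149.529 → 150
B: 111×209/255 = 23199/255 ≈ 90.976 → 91
= RGB(28, 150, 91)


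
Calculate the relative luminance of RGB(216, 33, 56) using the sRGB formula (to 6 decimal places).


Linearize each channel (sRGB transfer function): c = v/255; c_lin = c/12.92 if c ≤ 0.04045, else ((c+0.055)/1.055)^2.4
  R: 216/255 ≈ 0.847059 > 0.04045 → ((0.847059+0.055)/1.055)^2.4 ≈ 0.686685
  G: 33/255 ≈ 0.129412 > 0.04045 → ((0.129412+0.055)/1.055)^2.4 ≈ 0.015209
  B: 56/255 ≈ 0.219608 > 0.04045 → ((0.219608+0.055)/1.055)^2.4 ≈ 0.039546
R_lin = 0.686685, G_lin = 0.015209, B_lin = 0.039546
L = 0.2126×R + 0.7152×G + 0.0722×B
L = 0.2126×0.686685 + 0.7152×0.015209 + 0.0722×0.039546
L ≈ 0.159722


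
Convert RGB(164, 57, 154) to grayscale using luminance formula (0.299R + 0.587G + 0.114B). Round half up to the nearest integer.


Gray = 0.299×R + 0.587×G + 0.114×B
Gray = 0.299×164 + 0.587×57 + 0.114×154
Gray = 49.036 + 33.459 + 17.556
Gray = 100.051 → round half up → 100
Gray = 100


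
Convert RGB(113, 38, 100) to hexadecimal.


R = 113 → 71 (hex)
G = 38 → 26 (hex)
B = 100 → 64 (hex)
Hex = #712664


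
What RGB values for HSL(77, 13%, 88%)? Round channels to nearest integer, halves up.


H=77°, S=0.13, L=0.88
C = (1-|2L-1|)×S = (1-|0.76|)×0.13 = 0.0312
H' = H/60 = 77/60 ≈ 1.2833; X = C×(1-|H' mod 2 - 1|) = 0.02236
m = L - C/2 = 0.88 - 0.0156 = 0.8644
Sector ⌊H'⌋ = 1 → (R',G',B') = (0.02236, 0.0312, 0.0)
RGB = ((R'+m)×255, (G'+m)×255, (B'+m)×255) = (226.1238, 228.378, 220.422)
Round half up → RGB(226, 228, 220)


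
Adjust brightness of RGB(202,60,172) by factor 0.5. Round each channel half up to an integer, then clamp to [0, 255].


Multiply each channel by 0.5, round half up, clamp to [0, 255]
R: 202×0.5 = 101
G: 60×0.5 = 30
B: 172×0.5 = 86
= RGB(101, 30, 86)


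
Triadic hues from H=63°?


Triadic: equally spaced at 120° intervals
H1 = 63°
H2 = (63 + 120) mod 360 = 183°
H3 = (63 + 240) mod 360 = 303°
Triadic = 63°, 183°, 303°


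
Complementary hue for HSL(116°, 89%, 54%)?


Complement = opposite side of color wheel = hue + 180°
H' = (116 + 180) mod 360 = 296°
S and L unchanged.
= HSL(296°, 89%, 54%)


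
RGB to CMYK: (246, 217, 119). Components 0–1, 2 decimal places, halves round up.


R'=246/255≈0.9647, G'=217/255≈0.8510, B'=119/255≈0.4667
K = 1 - max(R',G',B') = 1 - 246/255 = 9/255 = 0.03529… → 0.04
(1-R'-K)/(1-K) simplifies to (max-R)/max with max = 246:
C = (246-246)/246 = 0/246 = 0 → 0.00
M = (246-217)/246 = 29/246 = 0.11788… → 0.12
Y = (246-119)/246 = 127/246 = 0.51626… → 0.52
= CMYK(0.00, 0.12, 0.52, 0.04)


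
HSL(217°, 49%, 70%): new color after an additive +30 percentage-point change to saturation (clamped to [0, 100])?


Original S = 49%
Adjustment = +30 percentage points
New S = 49 + (30) = 79
Clamp to [0, 100] → 79
= HSL(217°, 79%, 70%)


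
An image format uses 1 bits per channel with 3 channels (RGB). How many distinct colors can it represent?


Total bits = 1 bits/channel × 3 channels = 3 bits
Distinct colors = 2^3
= 8 colors


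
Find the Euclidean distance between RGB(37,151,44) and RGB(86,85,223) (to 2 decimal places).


d = √[(R₁-R₂)² + (G₁-G₂)² + (B₁-B₂)²]
d = √[(37-86)² + (151-85)² + (44-223)²]
d = √[2401 + 4356 + 32041]
d = √38798
d ≈ 196.97


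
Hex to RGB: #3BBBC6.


3B → 59 (R)
BB → 187 (G)
C6 → 198 (B)
= RGB(59, 187, 198)


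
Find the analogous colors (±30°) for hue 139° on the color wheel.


Base hue: 139°
Left analog: (139 - 30) mod 360 = 109°
Right analog: (139 + 30) mod 360 = 169°
Analogous hues = 109° and 169°


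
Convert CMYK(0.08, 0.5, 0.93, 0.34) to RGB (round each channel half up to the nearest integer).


R = 255 × (1-C) × (1-K) = 255 × 0.92 × 0.66 = 154.836 → 155
G = 255 × (1-M) × (1-K) = 255 × 0.50 × 0.66 = 84.15 → 84
B = 255 × (1-Y) × (1-K) = 255 × 0.07 × 0.66 = 11.781 → 12
= RGB(155, 84, 12)


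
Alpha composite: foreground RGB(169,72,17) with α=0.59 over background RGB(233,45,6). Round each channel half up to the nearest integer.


C = α×F + (1-α)×B, with 1-α = 0.41
R: 0.59×169 + 0.41×233 = 99.71 + 95.53 = 195.24 → 195
G: 0.59×72 + 0.41×45 = 42.48 + 18.45 = 60.93 → 61
B: 0.59×17 + 0.41×6 = 10.03 + 2.46 = 12.49 → 12
= RGB(195, 61, 12)


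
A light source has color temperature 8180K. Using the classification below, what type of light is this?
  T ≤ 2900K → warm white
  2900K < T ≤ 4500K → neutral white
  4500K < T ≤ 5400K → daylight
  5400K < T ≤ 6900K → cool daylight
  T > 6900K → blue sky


Temperature: 8180K
8180K > 6900K → blue sky
Classification: blue sky


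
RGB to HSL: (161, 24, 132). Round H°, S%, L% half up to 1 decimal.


Normalize: R'=161/255≈0.6314, G'=24/255≈0.0941, B'=132/255≈0.5176
Max=161/255, Min=24/255, Δ=Max-Min=137/255
L = (Max+Min)/2 = (161+24)/510 = 185/510 = 0.36274… → L = 36.3%
L ≤ 0.5 → S = Δ/(Max+Min) = 137/(161+24) = 137/185 = 0.74054… → S = 74.1%
(the 1/255 factors cancel in S and H, so raw channel differences can be used)
Max is R' → H = 60 × (((G-B)/Δ) mod 6) = 60 × (((24-132)/137) mod 6)
  (-108)/137 = -0.7883…; negative, so add 6 → 5.2116…
  H = 60 × 5.2116… = 312.700…° → H = 312.7°
= HSL(312.7°, 74.1%, 36.3%)


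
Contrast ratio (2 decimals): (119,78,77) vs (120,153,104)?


Linearize each sRGB channel c=v/255: c/12.92 if c ≤ 0.04045 else ((c+0.055)/1.055)^2.4
L = 0.2126×R_lin + 0.7152×G_lin + 0.0722×B_lin
Color 1 (119,78,77):
  R=119: 119/255≈0.4667 > 0.04045 → ((0.4667+0.055)/1.055)^2.4 ≈ 0.18447
  G=78: 78/255≈0.3059 > 0.04045 → ((0.3059+0.055)/1.055)^2.4 ≈ 0.07619
  B=77: 77/255≈0.3020 > 0.04045 → ((0.3020+0.055)/1.055)^2.4 ≈ 0.07421
  L1 = 0.2126×0.18447 + 0.7152×0.07619 + 0.0722×0.07421 ≈ 0.09907
Color 2 (120,153,104):
  R=120: 120/255≈0.4706 > 0.04045 → ((0.4706+0.055)/1.055)^2.4 ≈ 0.18782
  G=153: 153/255≈0.6000 > 0.04045 → ((0.6000+0.055)/1.055)^2.4 ≈ 0.31855
  B=104: 104/255≈0.4078 > 0.04045 → ((0.4078+0.055)/1.055)^2.4 ≈ 0.13843
  L2 = 0.2126×0.18782 + 0.7152×0.31855 + 0.0722×0.13843 ≈ 0.27775
Lighter = 0.27775, Darker = 0.09907
Ratio = (L_lighter + 0.05) / (L_darker + 0.05)
Ratio = (0.27775 + 0.05) / (0.09907 + 0.05) = 0.32775 / 0.14907 ≈ 2.1987
Ratio ≈ 2.20:1


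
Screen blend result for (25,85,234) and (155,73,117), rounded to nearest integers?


Screen: C = 255 - (255-A)×(255-B)/255, rounded to nearest integer
R: 255 - (255-25)×(255-155)/255 = 255 - 23000/255 ≈ 255 - 90.196 = 164.804 → 165
G: 255 - (255-85)×(255-73)/255 = 255 - 30940/255 ≈ 255 - 121.333 = 133.667 → 134
B: 255 - (255-234)×(255-117)/255 = 255 - 2898/255 ≈ 255 - 11.365 = 243.635 → 244
= RGB(165, 134, 244)


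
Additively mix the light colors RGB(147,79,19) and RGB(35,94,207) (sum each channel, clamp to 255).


Additive: each channel = min(255, C₁+C₂)
R: 147+35 = 182 → 182
G: 79+94 = 173 → 173
B: 19+207 = 226 → 226
= RGB(182, 173, 226)


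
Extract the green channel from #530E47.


Color: #530E47
R = 53 = 83
G = 0E = 14
B = 47 = 71
Green = 14


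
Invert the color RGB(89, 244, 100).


Invert: (255-R, 255-G, 255-B)
R: 255-89 = 166
G: 255-244 = 11
B: 255-100 = 155
= RGB(166, 11, 155)


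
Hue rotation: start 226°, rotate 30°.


New hue = (H + rotation) mod 360
New hue = (226 + 30) mod 360
= 256 mod 360
= 256°


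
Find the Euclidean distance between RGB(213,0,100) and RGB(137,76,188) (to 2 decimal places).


d = √[(R₁-R₂)² + (G₁-G₂)² + (B₁-B₂)²]
d = √[(213-137)² + (0-76)² + (100-188)²]
d = √[5776 + 5776 + 7744]
d = √19296
d ≈ 138.91


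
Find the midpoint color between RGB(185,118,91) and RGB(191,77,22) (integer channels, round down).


Midpoint: each channel = ⌊(C₁+C₂)/2⌋
R: ⌊(185+191)/2⌋ = 188
G: ⌊(118+77)/2⌋ = 97
B: ⌊(91+22)/2⌋ = 56
= RGB(188, 97, 56)


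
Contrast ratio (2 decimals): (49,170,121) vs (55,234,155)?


Linearize each sRGB channel c=v/255: c/12.92 if c ≤ 0.04045 else ((c+0.055)/1.055)^2.4
L = 0.2126×R_lin + 0.7152×G_lin + 0.0722×B_lin
Color 1 (49,170,121):
  R=49: 49/255≈0.1922 > 0.04045 → ((0.1922+0.055)/1.055)^2.4 ≈ 0.03071
  G=170: 170/255≈0.6667 > 0.04045 → ((0.6667+0.055)/1.055)^2.4 ≈ 0.40198
  B=121: 121/255≈0.4745 > 0.04045 → ((0.4745+0.055)/1.055)^2.4 ≈ 0.19120
  L1 = 0.2126×0.03071 + 0.7152×0.40198 + 0.0722×0.19120 ≈ 0.30783
Color 2 (55,234,155):
  R=55: 55/255≈0.2157 > 0.04045 → ((0.2157+0.055)/1.055)^2.4 ≈ 0.03820
  G=234: 234/255≈0.9176 > 0.04045 → ((0.9176+0.055)/1.055)^2.4 ≈ 0.82279
  B=155: 155/255≈0.6078 > 0.04045 → ((0.6078+0.055)/1.055)^2.4 ≈ 0.32778
  L2 = 0.2126×0.03820 + 0.7152×0.82279 + 0.0722×0.32778 ≈ 0.62024
Lighter = 0.62024, Darker = 0.30783
Ratio = (L_lighter + 0.05) / (L_darker + 0.05)
Ratio = (0.62024 + 0.05) / (0.30783 + 0.05) = 0.67024 / 0.35783 ≈ 1.8731
Ratio ≈ 1.87:1


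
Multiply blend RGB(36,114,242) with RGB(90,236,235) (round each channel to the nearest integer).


Multiply: C = A×B/255, rounded to nearest integer
R: 36×90/255 = 3240/255 ≈ 12.706 → 13
G: 114×236/255 = 26904/255 ≈ 105.506 → 106
B: 242×235/255 = 56870/255 ≈ 223.020 → 223
= RGB(13, 106, 223)


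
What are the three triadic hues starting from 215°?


Triadic: equally spaced at 120° intervals
H1 = 215°
H2 = (215 + 120) mod 360 = 335°
H3 = (215 + 240) mod 360 = 95°
Triadic = 215°, 335°, 95°


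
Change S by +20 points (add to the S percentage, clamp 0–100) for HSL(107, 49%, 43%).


Original S = 49%
Adjustment = +20 percentage points
New S = 49 + (20) = 69
Clamp to [0, 100] → 69
= HSL(107°, 69%, 43%)


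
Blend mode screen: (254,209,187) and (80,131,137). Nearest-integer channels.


Screen: C = 255 - (255-A)×(255-B)/255, rounded to nearest integer
R: 255 - (255-254)×(255-80)/255 = 255 - 175/255 ≈ 255 - 0.686 = 254.314 → 254
G: 255 - (255-209)×(255-131)/255 = 255 - 5704/255 ≈ 255 - 22.369 = 232.631 → 233
B: 255 - (255-187)×(255-137)/255 = 255 - 8024/255 ≈ 255 - 31.467 = 223.533 → 224
= RGB(254, 233, 224)


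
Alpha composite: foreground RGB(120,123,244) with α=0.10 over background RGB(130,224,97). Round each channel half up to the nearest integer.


C = α×F + (1-α)×B, with 1-α = 0.90
R: 0.10×120 + 0.90×130 = 12.00 + 117.00 = 129.00 → 129
G: 0.10×123 + 0.90×224 = 12.30 + 201.60 = 213.90 → 214
B: 0.10×244 + 0.90×97 = 24.40 + 87.30 = 111.70 → 112
= RGB(129, 214, 112)


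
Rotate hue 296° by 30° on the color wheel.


New hue = (H + rotation) mod 360
New hue = (296 + 30) mod 360
= 326 mod 360
= 326°


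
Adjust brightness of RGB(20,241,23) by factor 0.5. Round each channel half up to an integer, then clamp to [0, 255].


Multiply each channel by 0.5, round half up, clamp to [0, 255]
R: 20×0.5 = 10
G: 241×0.5 = 120.5 → round → 121
B: 23×0.5 = 11.5 → round → 12
= RGB(10, 121, 12)


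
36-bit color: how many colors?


Colors = 2^bits = 2^36
= 68,719,476,736 colors


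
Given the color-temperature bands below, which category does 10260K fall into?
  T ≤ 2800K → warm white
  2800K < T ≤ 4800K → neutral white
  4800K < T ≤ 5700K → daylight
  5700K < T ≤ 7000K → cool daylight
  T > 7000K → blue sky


Temperature: 10260K
10260K > 7000K → blue sky
Classification: blue sky


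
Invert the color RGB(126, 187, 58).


Invert: (255-R, 255-G, 255-B)
R: 255-126 = 129
G: 255-187 = 68
B: 255-58 = 197
= RGB(129, 68, 197)


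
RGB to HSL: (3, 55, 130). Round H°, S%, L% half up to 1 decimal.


Normalize: R'=3/255≈0.0118, G'=55/255≈0.2157, B'=130/255≈0.5098
Max=130/255, Min=3/255, Δ=Max-Min=127/255
L = (Max+Min)/2 = (130+3)/510 = 133/510 = 0.26078… → L = 26.1%
L ≤ 0.5 → S = Δ/(Max+Min) = 127/(130+3) = 127/133 = 0.95488… → S = 95.5%
(the 1/255 factors cancel in S and H, so raw channel differences can be used)
Max is B' → H = 60 × ((R-G)/Δ + 4) = 60 × ((3-55)/127 + 4)
  -52/127 + 4 = -0.4094… + 4 = 3.5905…
  H = 60 × 3.5905… = 215.433…° → H = 215.4°
= HSL(215.4°, 95.5%, 26.1%)


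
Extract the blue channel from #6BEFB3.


Color: #6BEFB3
R = 6B = 107
G = EF = 239
B = B3 = 179
Blue = 179


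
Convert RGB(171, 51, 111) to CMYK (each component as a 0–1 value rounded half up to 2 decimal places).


R'=171/255≈0.6706, G'=51/255≈0.2000, B'=111/255≈0.4353
K = 1 - max(R',G',B') = 1 - 171/255 = 84/255 = 0.32941… → 0.33
(1-R'-K)/(1-K) simplifies to (max-R)/max with max = 171:
C = (171-171)/171 = 0/171 = 0 → 0.00
M = (171-51)/171 = 120/171 = 0.70175… → 0.70
Y = (171-111)/171 = 60/171 = 0.35087… → 0.35
= CMYK(0.00, 0.70, 0.35, 0.33)


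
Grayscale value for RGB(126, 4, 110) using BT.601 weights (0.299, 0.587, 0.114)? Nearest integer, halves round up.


Gray = 0.299×R + 0.587×G + 0.114×B
Gray = 0.299×126 + 0.587×4 + 0.114×110
Gray = 37.674 + 2.348 + 12.540
Gray = 52.562 → round half up → 53
Gray = 53


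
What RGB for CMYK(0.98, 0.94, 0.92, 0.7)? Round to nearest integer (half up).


R = 255 × (1-C) × (1-K) = 255 × 0.02 × 0.30 = 1.53 → 2
G = 255 × (1-M) × (1-K) = 255 × 0.06 × 0.30 = 4.59 → 5
B = 255 × (1-Y) × (1-K) = 255 × 0.08 × 0.30 = 6.12 → 6
= RGB(2, 5, 6)


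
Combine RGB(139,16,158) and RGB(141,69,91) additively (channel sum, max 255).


Additive: each channel = min(255, C₁+C₂)
R: 139+141 = 280 → 255
G: 16+69 = 85 → 85
B: 158+91 = 249 → 249
= RGB(255, 85, 249)


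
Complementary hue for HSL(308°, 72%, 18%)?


Complement = opposite side of color wheel = hue + 180°
H' = (308 + 180) mod 360 = 128°
S and L unchanged.
= HSL(128°, 72%, 18%)


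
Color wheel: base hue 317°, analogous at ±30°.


Base hue: 317°
Left analog: (317 - 30) mod 360 = 287°
Right analog: (317 + 30) mod 360 = 347°
Analogous hues = 287° and 347°


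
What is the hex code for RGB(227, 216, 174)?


R = 227 → E3 (hex)
G = 216 → D8 (hex)
B = 174 → AE (hex)
Hex = #E3D8AE


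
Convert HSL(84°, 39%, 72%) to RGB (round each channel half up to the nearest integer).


H=84°, S=0.39, L=0.72
C = (1-|2L-1|)×S = (1-|0.44|)×0.39 = 0.2184
H' = H/60 = 84/60 ≈ 1.4000; X = C×(1-|H' mod 2 - 1|) = 0.13104
m = L - C/2 = 0.72 - 0.1092 = 0.6108
Sector ⌊H'⌋ = 1 → (R',G',B') = (0.13104, 0.2184, 0.0)
RGB = ((R'+m)×255, (G'+m)×255, (B'+m)×255) = (189.1692, 211.446, 155.754)
Round half up → RGB(189, 211, 156)


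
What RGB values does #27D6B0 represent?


27 → 39 (R)
D6 → 214 (G)
B0 → 176 (B)
= RGB(39, 214, 176)


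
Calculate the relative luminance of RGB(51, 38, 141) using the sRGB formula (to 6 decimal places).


Linearize each channel (sRGB transfer function): c = v/255; c_lin = c/12.92 if c ≤ 0.04045, else ((c+0.055)/1.055)^2.4
  R: 51/255 ≈ 0.200000 > 0.04045 → ((0.200000+0.055)/1.055)^2.4 ≈ 0.033105
  G: 38/255 ≈ 0.149020 > 0.04045 → ((0.149020+0.055)/1.055)^2.4 ≈ 0.019382
  B: 141/255 ≈ 0.552941 > 0.04045 → ((0.552941+0.055)/1.055)^2.4 ≈ 0.266356
R_lin = 0.033105, G_lin = 0.019382, B_lin = 0.266356
L = 0.2126×R + 0.7152×G + 0.0722×B
L = 0.2126×0.033105 + 0.7152×0.019382 + 0.0722×0.266356
L ≈ 0.040131


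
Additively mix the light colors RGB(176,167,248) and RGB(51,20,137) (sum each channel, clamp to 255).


Additive: each channel = min(255, C₁+C₂)
R: 176+51 = 227 → 227
G: 167+20 = 187 → 187
B: 248+137 = 385 → 255
= RGB(227, 187, 255)


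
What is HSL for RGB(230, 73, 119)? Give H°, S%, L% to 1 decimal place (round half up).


Normalize: R'=230/255≈0.9020, G'=73/255≈0.2863, B'=119/255≈0.4667
Max=230/255, Min=73/255, Δ=Max-Min=157/255
L = (Max+Min)/2 = (230+73)/510 = 303/510 = 0.59411… → L = 59.4%
L > 0.5 → S = Δ/(2-Max-Min) = 157/(510-230-73) = 157/207 = 0.75845… → S = 75.8%
(the 1/255 factors cancel in S and H, so raw channel differences can be used)
Max is R' → H = 60 × (((G-B)/Δ) mod 6) = 60 × (((73-119)/157) mod 6)
  (-46)/157 = -0.2929…; negative, so add 6 → 5.7070…
  H = 60 × 5.7070… = 342.420…° → H = 342.4°
= HSL(342.4°, 75.8%, 59.4%)


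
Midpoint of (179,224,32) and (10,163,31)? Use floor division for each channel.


Midpoint: each channel = ⌊(C₁+C₂)/2⌋
R: ⌊(179+10)/2⌋ = 94
G: ⌊(224+163)/2⌋ = 193
B: ⌊(32+31)/2⌋ = 31
= RGB(94, 193, 31)


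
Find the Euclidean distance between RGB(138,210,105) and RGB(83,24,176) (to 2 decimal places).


d = √[(R₁-R₂)² + (G₁-G₂)² + (B₁-B₂)²]
d = √[(138-83)² + (210-24)² + (105-176)²]
d = √[3025 + 34596 + 5041]
d = √42662
d ≈ 206.55


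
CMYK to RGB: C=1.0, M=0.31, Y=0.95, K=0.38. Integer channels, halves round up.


R = 255 × (1-C) × (1-K) = 255 × 0.00 × 0.62 = 0
G = 255 × (1-M) × (1-K) = 255 × 0.69 × 0.62 = 109.089 → 109
B = 255 × (1-Y) × (1-K) = 255 × 0.05 × 0.62 = 7.905 → 8
= RGB(0, 109, 8)


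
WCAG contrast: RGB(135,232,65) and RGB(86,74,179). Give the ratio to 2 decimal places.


Linearize each sRGB channel c=v/255: c/12.92 if c ≤ 0.04045 else ((c+0.055)/1.055)^2.4
L = 0.2126×R_lin + 0.7152×G_lin + 0.0722×B_lin
Color 1 (135,232,65):
  R=135: 135/255≈0.5294 > 0.04045 → ((0.5294+0.055)/1.055)^2.4 ≈ 0.24228
  G=232: 232/255≈0.9098 > 0.04045 → ((0.9098+0.055)/1.055)^2.4 ≈ 0.80695
  B=65: 65/255≈0.2549 > 0.04045 → ((0.2549+0.055)/1.055)^2.4 ≈ 0.05286
  L1 = 0.2126×0.24228 + 0.7152×0.80695 + 0.0722×0.05286 ≈ 0.63246
Color 2 (86,74,179):
  R=86: 86/255≈0.3373 > 0.04045 → ((0.3373+0.055)/1.055)^2.4 ≈ 0.09306
  G=74: 74/255≈0.2902 > 0.04045 → ((0.2902+0.055)/1.055)^2.4 ≈ 0.06848
  B=179: 179/255≈0.7020 > 0.04045 → ((0.7020+0.055)/1.055)^2.4 ≈ 0.45079
  L2 = 0.2126×0.09306 + 0.7152×0.06848 + 0.0722×0.45079 ≈ 0.10131
Lighter = 0.63246, Darker = 0.10131
Ratio = (L_lighter + 0.05) / (L_darker + 0.05)
Ratio = (0.63246 + 0.05) / (0.10131 + 0.05) = 0.68246 / 0.15131 ≈ 4.5104
Ratio ≈ 4.51:1


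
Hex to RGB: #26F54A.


26 → 38 (R)
F5 → 245 (G)
4A → 74 (B)
= RGB(38, 245, 74)


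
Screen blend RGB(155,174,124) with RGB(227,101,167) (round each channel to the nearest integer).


Screen: C = 255 - (255-A)×(255-B)/255, rounded to nearest integer
R: 255 - (255-155)×(255-227)/255 = 255 - 2800/255 ≈ 255 - 10.980 = 244.020 → 244
G: 255 - (255-174)×(255-101)/255 = 255 - 12474/255 ≈ 255 - 48.918 = 206.082 → 206
B: 255 - (255-124)×(255-167)/255 = 255 - 11528/255 ≈ 255 - 45.208 = 209.792 → 210
= RGB(244, 206, 210)


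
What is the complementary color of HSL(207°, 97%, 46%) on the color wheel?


Complement = opposite side of color wheel = hue + 180°
H' = (207 + 180) mod 360 = 27°
S and L unchanged.
= HSL(27°, 97%, 46%)


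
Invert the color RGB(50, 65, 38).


Invert: (255-R, 255-G, 255-B)
R: 255-50 = 205
G: 255-65 = 190
B: 255-38 = 217
= RGB(205, 190, 217)


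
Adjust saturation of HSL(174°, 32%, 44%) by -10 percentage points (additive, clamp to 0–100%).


Original S = 32%
Adjustment = -10 percentage points
New S = 32 + (-10) = 22
Clamp to [0, 100] → 22
= HSL(174°, 22%, 44%)


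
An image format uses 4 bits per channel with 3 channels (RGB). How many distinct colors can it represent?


Total bits = 4 bits/channel × 3 channels = 12 bits
Distinct colors = 2^12
= 4,096 colors


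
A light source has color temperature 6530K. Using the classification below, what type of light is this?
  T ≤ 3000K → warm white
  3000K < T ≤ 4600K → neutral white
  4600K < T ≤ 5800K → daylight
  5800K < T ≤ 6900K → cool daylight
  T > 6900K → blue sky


Temperature: 6530K
5800K < 6530K ≤ 6900K → cool daylight
Classification: cool daylight
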